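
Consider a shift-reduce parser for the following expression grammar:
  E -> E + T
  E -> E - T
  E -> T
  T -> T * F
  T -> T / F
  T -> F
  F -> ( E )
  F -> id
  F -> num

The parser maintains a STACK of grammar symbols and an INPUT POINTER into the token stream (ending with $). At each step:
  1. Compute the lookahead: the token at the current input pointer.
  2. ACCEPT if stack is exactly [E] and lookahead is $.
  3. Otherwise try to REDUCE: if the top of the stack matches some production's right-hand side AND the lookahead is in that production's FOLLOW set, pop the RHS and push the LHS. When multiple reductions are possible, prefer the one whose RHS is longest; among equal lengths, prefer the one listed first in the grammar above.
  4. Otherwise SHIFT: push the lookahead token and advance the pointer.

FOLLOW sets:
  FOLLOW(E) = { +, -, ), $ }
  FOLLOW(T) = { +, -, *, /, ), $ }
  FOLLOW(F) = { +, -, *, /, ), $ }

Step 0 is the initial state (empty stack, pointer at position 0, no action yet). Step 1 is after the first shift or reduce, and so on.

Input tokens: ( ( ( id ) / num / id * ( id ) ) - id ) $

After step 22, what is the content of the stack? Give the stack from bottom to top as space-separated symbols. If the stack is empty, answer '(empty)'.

Step 1: shift (. Stack=[(] ptr=1 lookahead=( remaining=[( ( id ) / num / id * ( id ) ) - id ) $]
Step 2: shift (. Stack=[( (] ptr=2 lookahead=( remaining=[( id ) / num / id * ( id ) ) - id ) $]
Step 3: shift (. Stack=[( ( (] ptr=3 lookahead=id remaining=[id ) / num / id * ( id ) ) - id ) $]
Step 4: shift id. Stack=[( ( ( id] ptr=4 lookahead=) remaining=[) / num / id * ( id ) ) - id ) $]
Step 5: reduce F->id. Stack=[( ( ( F] ptr=4 lookahead=) remaining=[) / num / id * ( id ) ) - id ) $]
Step 6: reduce T->F. Stack=[( ( ( T] ptr=4 lookahead=) remaining=[) / num / id * ( id ) ) - id ) $]
Step 7: reduce E->T. Stack=[( ( ( E] ptr=4 lookahead=) remaining=[) / num / id * ( id ) ) - id ) $]
Step 8: shift ). Stack=[( ( ( E )] ptr=5 lookahead=/ remaining=[/ num / id * ( id ) ) - id ) $]
Step 9: reduce F->( E ). Stack=[( ( F] ptr=5 lookahead=/ remaining=[/ num / id * ( id ) ) - id ) $]
Step 10: reduce T->F. Stack=[( ( T] ptr=5 lookahead=/ remaining=[/ num / id * ( id ) ) - id ) $]
Step 11: shift /. Stack=[( ( T /] ptr=6 lookahead=num remaining=[num / id * ( id ) ) - id ) $]
Step 12: shift num. Stack=[( ( T / num] ptr=7 lookahead=/ remaining=[/ id * ( id ) ) - id ) $]
Step 13: reduce F->num. Stack=[( ( T / F] ptr=7 lookahead=/ remaining=[/ id * ( id ) ) - id ) $]
Step 14: reduce T->T / F. Stack=[( ( T] ptr=7 lookahead=/ remaining=[/ id * ( id ) ) - id ) $]
Step 15: shift /. Stack=[( ( T /] ptr=8 lookahead=id remaining=[id * ( id ) ) - id ) $]
Step 16: shift id. Stack=[( ( T / id] ptr=9 lookahead=* remaining=[* ( id ) ) - id ) $]
Step 17: reduce F->id. Stack=[( ( T / F] ptr=9 lookahead=* remaining=[* ( id ) ) - id ) $]
Step 18: reduce T->T / F. Stack=[( ( T] ptr=9 lookahead=* remaining=[* ( id ) ) - id ) $]
Step 19: shift *. Stack=[( ( T *] ptr=10 lookahead=( remaining=[( id ) ) - id ) $]
Step 20: shift (. Stack=[( ( T * (] ptr=11 lookahead=id remaining=[id ) ) - id ) $]
Step 21: shift id. Stack=[( ( T * ( id] ptr=12 lookahead=) remaining=[) ) - id ) $]
Step 22: reduce F->id. Stack=[( ( T * ( F] ptr=12 lookahead=) remaining=[) ) - id ) $]

Answer: ( ( T * ( F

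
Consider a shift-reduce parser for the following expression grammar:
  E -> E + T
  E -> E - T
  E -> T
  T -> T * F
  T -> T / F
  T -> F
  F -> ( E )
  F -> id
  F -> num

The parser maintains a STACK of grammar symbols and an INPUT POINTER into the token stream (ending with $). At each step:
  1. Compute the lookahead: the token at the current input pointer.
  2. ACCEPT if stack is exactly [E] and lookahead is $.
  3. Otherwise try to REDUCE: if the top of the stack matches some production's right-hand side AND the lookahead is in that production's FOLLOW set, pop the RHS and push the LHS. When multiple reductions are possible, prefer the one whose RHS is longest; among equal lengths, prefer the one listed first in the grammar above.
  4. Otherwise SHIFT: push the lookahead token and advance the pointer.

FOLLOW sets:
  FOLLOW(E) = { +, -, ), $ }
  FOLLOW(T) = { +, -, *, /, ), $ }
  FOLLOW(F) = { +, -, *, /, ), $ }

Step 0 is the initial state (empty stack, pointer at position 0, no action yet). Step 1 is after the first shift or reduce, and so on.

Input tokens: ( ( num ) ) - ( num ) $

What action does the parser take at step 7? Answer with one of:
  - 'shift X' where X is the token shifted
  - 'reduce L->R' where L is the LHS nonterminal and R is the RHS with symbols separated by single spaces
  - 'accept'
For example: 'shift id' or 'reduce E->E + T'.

Step 1: shift (. Stack=[(] ptr=1 lookahead=( remaining=[( num ) ) - ( num ) $]
Step 2: shift (. Stack=[( (] ptr=2 lookahead=num remaining=[num ) ) - ( num ) $]
Step 3: shift num. Stack=[( ( num] ptr=3 lookahead=) remaining=[) ) - ( num ) $]
Step 4: reduce F->num. Stack=[( ( F] ptr=3 lookahead=) remaining=[) ) - ( num ) $]
Step 5: reduce T->F. Stack=[( ( T] ptr=3 lookahead=) remaining=[) ) - ( num ) $]
Step 6: reduce E->T. Stack=[( ( E] ptr=3 lookahead=) remaining=[) ) - ( num ) $]
Step 7: shift ). Stack=[( ( E )] ptr=4 lookahead=) remaining=[) - ( num ) $]

Answer: shift )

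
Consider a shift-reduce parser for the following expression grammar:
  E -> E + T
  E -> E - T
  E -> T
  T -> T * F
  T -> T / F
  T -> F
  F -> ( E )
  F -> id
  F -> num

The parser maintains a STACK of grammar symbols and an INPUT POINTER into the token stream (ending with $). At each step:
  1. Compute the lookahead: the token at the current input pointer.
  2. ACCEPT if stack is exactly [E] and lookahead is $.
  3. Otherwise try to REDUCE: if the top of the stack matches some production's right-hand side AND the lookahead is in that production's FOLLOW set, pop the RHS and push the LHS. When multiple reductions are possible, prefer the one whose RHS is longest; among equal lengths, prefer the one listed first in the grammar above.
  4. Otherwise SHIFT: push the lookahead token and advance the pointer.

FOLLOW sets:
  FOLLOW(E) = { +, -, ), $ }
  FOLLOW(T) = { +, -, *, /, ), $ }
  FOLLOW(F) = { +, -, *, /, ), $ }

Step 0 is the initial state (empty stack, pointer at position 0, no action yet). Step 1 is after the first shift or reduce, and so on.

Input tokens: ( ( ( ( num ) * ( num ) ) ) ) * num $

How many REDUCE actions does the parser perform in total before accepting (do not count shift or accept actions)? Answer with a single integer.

Answer: 22

Derivation:
Step 1: shift (. Stack=[(] ptr=1 lookahead=( remaining=[( ( ( num ) * ( num ) ) ) ) * num $]
Step 2: shift (. Stack=[( (] ptr=2 lookahead=( remaining=[( ( num ) * ( num ) ) ) ) * num $]
Step 3: shift (. Stack=[( ( (] ptr=3 lookahead=( remaining=[( num ) * ( num ) ) ) ) * num $]
Step 4: shift (. Stack=[( ( ( (] ptr=4 lookahead=num remaining=[num ) * ( num ) ) ) ) * num $]
Step 5: shift num. Stack=[( ( ( ( num] ptr=5 lookahead=) remaining=[) * ( num ) ) ) ) * num $]
Step 6: reduce F->num. Stack=[( ( ( ( F] ptr=5 lookahead=) remaining=[) * ( num ) ) ) ) * num $]
Step 7: reduce T->F. Stack=[( ( ( ( T] ptr=5 lookahead=) remaining=[) * ( num ) ) ) ) * num $]
Step 8: reduce E->T. Stack=[( ( ( ( E] ptr=5 lookahead=) remaining=[) * ( num ) ) ) ) * num $]
Step 9: shift ). Stack=[( ( ( ( E )] ptr=6 lookahead=* remaining=[* ( num ) ) ) ) * num $]
Step 10: reduce F->( E ). Stack=[( ( ( F] ptr=6 lookahead=* remaining=[* ( num ) ) ) ) * num $]
Step 11: reduce T->F. Stack=[( ( ( T] ptr=6 lookahead=* remaining=[* ( num ) ) ) ) * num $]
Step 12: shift *. Stack=[( ( ( T *] ptr=7 lookahead=( remaining=[( num ) ) ) ) * num $]
Step 13: shift (. Stack=[( ( ( T * (] ptr=8 lookahead=num remaining=[num ) ) ) ) * num $]
Step 14: shift num. Stack=[( ( ( T * ( num] ptr=9 lookahead=) remaining=[) ) ) ) * num $]
Step 15: reduce F->num. Stack=[( ( ( T * ( F] ptr=9 lookahead=) remaining=[) ) ) ) * num $]
Step 16: reduce T->F. Stack=[( ( ( T * ( T] ptr=9 lookahead=) remaining=[) ) ) ) * num $]
Step 17: reduce E->T. Stack=[( ( ( T * ( E] ptr=9 lookahead=) remaining=[) ) ) ) * num $]
Step 18: shift ). Stack=[( ( ( T * ( E )] ptr=10 lookahead=) remaining=[) ) ) * num $]
Step 19: reduce F->( E ). Stack=[( ( ( T * F] ptr=10 lookahead=) remaining=[) ) ) * num $]
Step 20: reduce T->T * F. Stack=[( ( ( T] ptr=10 lookahead=) remaining=[) ) ) * num $]
Step 21: reduce E->T. Stack=[( ( ( E] ptr=10 lookahead=) remaining=[) ) ) * num $]
Step 22: shift ). Stack=[( ( ( E )] ptr=11 lookahead=) remaining=[) ) * num $]
Step 23: reduce F->( E ). Stack=[( ( F] ptr=11 lookahead=) remaining=[) ) * num $]
Step 24: reduce T->F. Stack=[( ( T] ptr=11 lookahead=) remaining=[) ) * num $]
Step 25: reduce E->T. Stack=[( ( E] ptr=11 lookahead=) remaining=[) ) * num $]
Step 26: shift ). Stack=[( ( E )] ptr=12 lookahead=) remaining=[) * num $]
Step 27: reduce F->( E ). Stack=[( F] ptr=12 lookahead=) remaining=[) * num $]
Step 28: reduce T->F. Stack=[( T] ptr=12 lookahead=) remaining=[) * num $]
Step 29: reduce E->T. Stack=[( E] ptr=12 lookahead=) remaining=[) * num $]
Step 30: shift ). Stack=[( E )] ptr=13 lookahead=* remaining=[* num $]
Step 31: reduce F->( E ). Stack=[F] ptr=13 lookahead=* remaining=[* num $]
Step 32: reduce T->F. Stack=[T] ptr=13 lookahead=* remaining=[* num $]
Step 33: shift *. Stack=[T *] ptr=14 lookahead=num remaining=[num $]
Step 34: shift num. Stack=[T * num] ptr=15 lookahead=$ remaining=[$]
Step 35: reduce F->num. Stack=[T * F] ptr=15 lookahead=$ remaining=[$]
Step 36: reduce T->T * F. Stack=[T] ptr=15 lookahead=$ remaining=[$]
Step 37: reduce E->T. Stack=[E] ptr=15 lookahead=$ remaining=[$]
Step 38: accept. Stack=[E] ptr=15 lookahead=$ remaining=[$]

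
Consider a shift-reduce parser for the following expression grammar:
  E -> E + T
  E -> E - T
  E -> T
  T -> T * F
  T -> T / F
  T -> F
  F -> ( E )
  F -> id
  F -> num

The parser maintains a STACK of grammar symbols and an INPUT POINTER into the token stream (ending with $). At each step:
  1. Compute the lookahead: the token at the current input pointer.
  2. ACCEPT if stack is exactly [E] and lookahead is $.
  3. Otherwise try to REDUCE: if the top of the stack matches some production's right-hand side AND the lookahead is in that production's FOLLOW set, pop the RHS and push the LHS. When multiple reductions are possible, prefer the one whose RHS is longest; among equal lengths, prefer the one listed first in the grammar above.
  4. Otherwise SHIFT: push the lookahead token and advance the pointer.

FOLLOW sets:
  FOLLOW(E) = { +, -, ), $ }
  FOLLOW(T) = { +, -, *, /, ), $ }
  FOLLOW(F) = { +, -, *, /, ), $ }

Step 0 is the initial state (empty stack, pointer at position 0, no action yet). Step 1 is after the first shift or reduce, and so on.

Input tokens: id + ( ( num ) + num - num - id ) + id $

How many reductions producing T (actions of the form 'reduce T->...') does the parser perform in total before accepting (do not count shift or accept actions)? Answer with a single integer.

Answer: 8

Derivation:
Step 1: shift id. Stack=[id] ptr=1 lookahead=+ remaining=[+ ( ( num ) + num - num - id ) + id $]
Step 2: reduce F->id. Stack=[F] ptr=1 lookahead=+ remaining=[+ ( ( num ) + num - num - id ) + id $]
Step 3: reduce T->F. Stack=[T] ptr=1 lookahead=+ remaining=[+ ( ( num ) + num - num - id ) + id $]
Step 4: reduce E->T. Stack=[E] ptr=1 lookahead=+ remaining=[+ ( ( num ) + num - num - id ) + id $]
Step 5: shift +. Stack=[E +] ptr=2 lookahead=( remaining=[( ( num ) + num - num - id ) + id $]
Step 6: shift (. Stack=[E + (] ptr=3 lookahead=( remaining=[( num ) + num - num - id ) + id $]
Step 7: shift (. Stack=[E + ( (] ptr=4 lookahead=num remaining=[num ) + num - num - id ) + id $]
Step 8: shift num. Stack=[E + ( ( num] ptr=5 lookahead=) remaining=[) + num - num - id ) + id $]
Step 9: reduce F->num. Stack=[E + ( ( F] ptr=5 lookahead=) remaining=[) + num - num - id ) + id $]
Step 10: reduce T->F. Stack=[E + ( ( T] ptr=5 lookahead=) remaining=[) + num - num - id ) + id $]
Step 11: reduce E->T. Stack=[E + ( ( E] ptr=5 lookahead=) remaining=[) + num - num - id ) + id $]
Step 12: shift ). Stack=[E + ( ( E )] ptr=6 lookahead=+ remaining=[+ num - num - id ) + id $]
Step 13: reduce F->( E ). Stack=[E + ( F] ptr=6 lookahead=+ remaining=[+ num - num - id ) + id $]
Step 14: reduce T->F. Stack=[E + ( T] ptr=6 lookahead=+ remaining=[+ num - num - id ) + id $]
Step 15: reduce E->T. Stack=[E + ( E] ptr=6 lookahead=+ remaining=[+ num - num - id ) + id $]
Step 16: shift +. Stack=[E + ( E +] ptr=7 lookahead=num remaining=[num - num - id ) + id $]
Step 17: shift num. Stack=[E + ( E + num] ptr=8 lookahead=- remaining=[- num - id ) + id $]
Step 18: reduce F->num. Stack=[E + ( E + F] ptr=8 lookahead=- remaining=[- num - id ) + id $]
Step 19: reduce T->F. Stack=[E + ( E + T] ptr=8 lookahead=- remaining=[- num - id ) + id $]
Step 20: reduce E->E + T. Stack=[E + ( E] ptr=8 lookahead=- remaining=[- num - id ) + id $]
Step 21: shift -. Stack=[E + ( E -] ptr=9 lookahead=num remaining=[num - id ) + id $]
Step 22: shift num. Stack=[E + ( E - num] ptr=10 lookahead=- remaining=[- id ) + id $]
Step 23: reduce F->num. Stack=[E + ( E - F] ptr=10 lookahead=- remaining=[- id ) + id $]
Step 24: reduce T->F. Stack=[E + ( E - T] ptr=10 lookahead=- remaining=[- id ) + id $]
Step 25: reduce E->E - T. Stack=[E + ( E] ptr=10 lookahead=- remaining=[- id ) + id $]
Step 26: shift -. Stack=[E + ( E -] ptr=11 lookahead=id remaining=[id ) + id $]
Step 27: shift id. Stack=[E + ( E - id] ptr=12 lookahead=) remaining=[) + id $]
Step 28: reduce F->id. Stack=[E + ( E - F] ptr=12 lookahead=) remaining=[) + id $]
Step 29: reduce T->F. Stack=[E + ( E - T] ptr=12 lookahead=) remaining=[) + id $]
Step 30: reduce E->E - T. Stack=[E + ( E] ptr=12 lookahead=) remaining=[) + id $]
Step 31: shift ). Stack=[E + ( E )] ptr=13 lookahead=+ remaining=[+ id $]
Step 32: reduce F->( E ). Stack=[E + F] ptr=13 lookahead=+ remaining=[+ id $]
Step 33: reduce T->F. Stack=[E + T] ptr=13 lookahead=+ remaining=[+ id $]
Step 34: reduce E->E + T. Stack=[E] ptr=13 lookahead=+ remaining=[+ id $]
Step 35: shift +. Stack=[E +] ptr=14 lookahead=id remaining=[id $]
Step 36: shift id. Stack=[E + id] ptr=15 lookahead=$ remaining=[$]
Step 37: reduce F->id. Stack=[E + F] ptr=15 lookahead=$ remaining=[$]
Step 38: reduce T->F. Stack=[E + T] ptr=15 lookahead=$ remaining=[$]
Step 39: reduce E->E + T. Stack=[E] ptr=15 lookahead=$ remaining=[$]
Step 40: accept. Stack=[E] ptr=15 lookahead=$ remaining=[$]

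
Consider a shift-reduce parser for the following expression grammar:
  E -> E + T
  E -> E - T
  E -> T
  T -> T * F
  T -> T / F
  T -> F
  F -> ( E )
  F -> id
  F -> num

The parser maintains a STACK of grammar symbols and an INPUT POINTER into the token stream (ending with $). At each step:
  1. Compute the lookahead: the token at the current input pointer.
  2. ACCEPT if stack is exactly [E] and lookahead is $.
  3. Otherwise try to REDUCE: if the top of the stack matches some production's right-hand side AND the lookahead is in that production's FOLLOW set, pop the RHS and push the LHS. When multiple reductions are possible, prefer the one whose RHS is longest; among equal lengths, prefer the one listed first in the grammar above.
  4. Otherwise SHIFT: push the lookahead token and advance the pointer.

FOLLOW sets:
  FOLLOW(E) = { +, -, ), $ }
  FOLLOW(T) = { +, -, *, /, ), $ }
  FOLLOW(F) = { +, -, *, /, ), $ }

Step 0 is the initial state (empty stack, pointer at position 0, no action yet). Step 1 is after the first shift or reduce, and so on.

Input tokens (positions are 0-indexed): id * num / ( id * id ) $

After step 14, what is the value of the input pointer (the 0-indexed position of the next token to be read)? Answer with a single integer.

Step 1: shift id. Stack=[id] ptr=1 lookahead=* remaining=[* num / ( id * id ) $]
Step 2: reduce F->id. Stack=[F] ptr=1 lookahead=* remaining=[* num / ( id * id ) $]
Step 3: reduce T->F. Stack=[T] ptr=1 lookahead=* remaining=[* num / ( id * id ) $]
Step 4: shift *. Stack=[T *] ptr=2 lookahead=num remaining=[num / ( id * id ) $]
Step 5: shift num. Stack=[T * num] ptr=3 lookahead=/ remaining=[/ ( id * id ) $]
Step 6: reduce F->num. Stack=[T * F] ptr=3 lookahead=/ remaining=[/ ( id * id ) $]
Step 7: reduce T->T * F. Stack=[T] ptr=3 lookahead=/ remaining=[/ ( id * id ) $]
Step 8: shift /. Stack=[T /] ptr=4 lookahead=( remaining=[( id * id ) $]
Step 9: shift (. Stack=[T / (] ptr=5 lookahead=id remaining=[id * id ) $]
Step 10: shift id. Stack=[T / ( id] ptr=6 lookahead=* remaining=[* id ) $]
Step 11: reduce F->id. Stack=[T / ( F] ptr=6 lookahead=* remaining=[* id ) $]
Step 12: reduce T->F. Stack=[T / ( T] ptr=6 lookahead=* remaining=[* id ) $]
Step 13: shift *. Stack=[T / ( T *] ptr=7 lookahead=id remaining=[id ) $]
Step 14: shift id. Stack=[T / ( T * id] ptr=8 lookahead=) remaining=[) $]

Answer: 8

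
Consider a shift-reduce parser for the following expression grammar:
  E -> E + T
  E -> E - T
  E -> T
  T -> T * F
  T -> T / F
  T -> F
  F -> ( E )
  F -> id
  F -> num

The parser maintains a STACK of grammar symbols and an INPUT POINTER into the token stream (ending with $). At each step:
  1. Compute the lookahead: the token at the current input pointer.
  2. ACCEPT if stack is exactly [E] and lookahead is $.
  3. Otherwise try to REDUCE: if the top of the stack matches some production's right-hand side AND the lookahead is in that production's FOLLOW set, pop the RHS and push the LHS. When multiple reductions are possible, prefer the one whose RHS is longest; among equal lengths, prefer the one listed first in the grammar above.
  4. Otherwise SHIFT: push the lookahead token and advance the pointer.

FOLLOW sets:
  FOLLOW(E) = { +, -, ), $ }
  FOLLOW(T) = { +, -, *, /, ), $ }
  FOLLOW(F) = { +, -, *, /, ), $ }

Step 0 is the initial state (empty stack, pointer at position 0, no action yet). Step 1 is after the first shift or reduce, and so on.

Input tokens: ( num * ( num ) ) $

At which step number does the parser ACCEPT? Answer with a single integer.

Answer: 19

Derivation:
Step 1: shift (. Stack=[(] ptr=1 lookahead=num remaining=[num * ( num ) ) $]
Step 2: shift num. Stack=[( num] ptr=2 lookahead=* remaining=[* ( num ) ) $]
Step 3: reduce F->num. Stack=[( F] ptr=2 lookahead=* remaining=[* ( num ) ) $]
Step 4: reduce T->F. Stack=[( T] ptr=2 lookahead=* remaining=[* ( num ) ) $]
Step 5: shift *. Stack=[( T *] ptr=3 lookahead=( remaining=[( num ) ) $]
Step 6: shift (. Stack=[( T * (] ptr=4 lookahead=num remaining=[num ) ) $]
Step 7: shift num. Stack=[( T * ( num] ptr=5 lookahead=) remaining=[) ) $]
Step 8: reduce F->num. Stack=[( T * ( F] ptr=5 lookahead=) remaining=[) ) $]
Step 9: reduce T->F. Stack=[( T * ( T] ptr=5 lookahead=) remaining=[) ) $]
Step 10: reduce E->T. Stack=[( T * ( E] ptr=5 lookahead=) remaining=[) ) $]
Step 11: shift ). Stack=[( T * ( E )] ptr=6 lookahead=) remaining=[) $]
Step 12: reduce F->( E ). Stack=[( T * F] ptr=6 lookahead=) remaining=[) $]
Step 13: reduce T->T * F. Stack=[( T] ptr=6 lookahead=) remaining=[) $]
Step 14: reduce E->T. Stack=[( E] ptr=6 lookahead=) remaining=[) $]
Step 15: shift ). Stack=[( E )] ptr=7 lookahead=$ remaining=[$]
Step 16: reduce F->( E ). Stack=[F] ptr=7 lookahead=$ remaining=[$]
Step 17: reduce T->F. Stack=[T] ptr=7 lookahead=$ remaining=[$]
Step 18: reduce E->T. Stack=[E] ptr=7 lookahead=$ remaining=[$]
Step 19: accept. Stack=[E] ptr=7 lookahead=$ remaining=[$]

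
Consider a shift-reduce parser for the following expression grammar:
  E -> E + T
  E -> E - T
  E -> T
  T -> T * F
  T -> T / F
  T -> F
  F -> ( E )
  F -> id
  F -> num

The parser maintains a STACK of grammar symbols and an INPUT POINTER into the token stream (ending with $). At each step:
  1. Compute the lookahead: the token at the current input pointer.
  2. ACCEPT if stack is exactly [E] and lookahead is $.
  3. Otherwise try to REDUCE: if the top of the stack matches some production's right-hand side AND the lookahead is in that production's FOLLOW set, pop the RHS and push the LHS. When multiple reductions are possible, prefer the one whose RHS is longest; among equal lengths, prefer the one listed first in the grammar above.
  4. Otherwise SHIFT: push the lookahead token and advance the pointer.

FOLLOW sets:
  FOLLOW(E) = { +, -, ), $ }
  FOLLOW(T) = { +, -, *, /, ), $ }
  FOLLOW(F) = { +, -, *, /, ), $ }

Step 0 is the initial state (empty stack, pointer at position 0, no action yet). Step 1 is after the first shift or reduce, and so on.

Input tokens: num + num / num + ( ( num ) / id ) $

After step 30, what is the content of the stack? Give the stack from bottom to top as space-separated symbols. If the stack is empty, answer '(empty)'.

Step 1: shift num. Stack=[num] ptr=1 lookahead=+ remaining=[+ num / num + ( ( num ) / id ) $]
Step 2: reduce F->num. Stack=[F] ptr=1 lookahead=+ remaining=[+ num / num + ( ( num ) / id ) $]
Step 3: reduce T->F. Stack=[T] ptr=1 lookahead=+ remaining=[+ num / num + ( ( num ) / id ) $]
Step 4: reduce E->T. Stack=[E] ptr=1 lookahead=+ remaining=[+ num / num + ( ( num ) / id ) $]
Step 5: shift +. Stack=[E +] ptr=2 lookahead=num remaining=[num / num + ( ( num ) / id ) $]
Step 6: shift num. Stack=[E + num] ptr=3 lookahead=/ remaining=[/ num + ( ( num ) / id ) $]
Step 7: reduce F->num. Stack=[E + F] ptr=3 lookahead=/ remaining=[/ num + ( ( num ) / id ) $]
Step 8: reduce T->F. Stack=[E + T] ptr=3 lookahead=/ remaining=[/ num + ( ( num ) / id ) $]
Step 9: shift /. Stack=[E + T /] ptr=4 lookahead=num remaining=[num + ( ( num ) / id ) $]
Step 10: shift num. Stack=[E + T / num] ptr=5 lookahead=+ remaining=[+ ( ( num ) / id ) $]
Step 11: reduce F->num. Stack=[E + T / F] ptr=5 lookahead=+ remaining=[+ ( ( num ) / id ) $]
Step 12: reduce T->T / F. Stack=[E + T] ptr=5 lookahead=+ remaining=[+ ( ( num ) / id ) $]
Step 13: reduce E->E + T. Stack=[E] ptr=5 lookahead=+ remaining=[+ ( ( num ) / id ) $]
Step 14: shift +. Stack=[E +] ptr=6 lookahead=( remaining=[( ( num ) / id ) $]
Step 15: shift (. Stack=[E + (] ptr=7 lookahead=( remaining=[( num ) / id ) $]
Step 16: shift (. Stack=[E + ( (] ptr=8 lookahead=num remaining=[num ) / id ) $]
Step 17: shift num. Stack=[E + ( ( num] ptr=9 lookahead=) remaining=[) / id ) $]
Step 18: reduce F->num. Stack=[E + ( ( F] ptr=9 lookahead=) remaining=[) / id ) $]
Step 19: reduce T->F. Stack=[E + ( ( T] ptr=9 lookahead=) remaining=[) / id ) $]
Step 20: reduce E->T. Stack=[E + ( ( E] ptr=9 lookahead=) remaining=[) / id ) $]
Step 21: shift ). Stack=[E + ( ( E )] ptr=10 lookahead=/ remaining=[/ id ) $]
Step 22: reduce F->( E ). Stack=[E + ( F] ptr=10 lookahead=/ remaining=[/ id ) $]
Step 23: reduce T->F. Stack=[E + ( T] ptr=10 lookahead=/ remaining=[/ id ) $]
Step 24: shift /. Stack=[E + ( T /] ptr=11 lookahead=id remaining=[id ) $]
Step 25: shift id. Stack=[E + ( T / id] ptr=12 lookahead=) remaining=[) $]
Step 26: reduce F->id. Stack=[E + ( T / F] ptr=12 lookahead=) remaining=[) $]
Step 27: reduce T->T / F. Stack=[E + ( T] ptr=12 lookahead=) remaining=[) $]
Step 28: reduce E->T. Stack=[E + ( E] ptr=12 lookahead=) remaining=[) $]
Step 29: shift ). Stack=[E + ( E )] ptr=13 lookahead=$ remaining=[$]
Step 30: reduce F->( E ). Stack=[E + F] ptr=13 lookahead=$ remaining=[$]

Answer: E + F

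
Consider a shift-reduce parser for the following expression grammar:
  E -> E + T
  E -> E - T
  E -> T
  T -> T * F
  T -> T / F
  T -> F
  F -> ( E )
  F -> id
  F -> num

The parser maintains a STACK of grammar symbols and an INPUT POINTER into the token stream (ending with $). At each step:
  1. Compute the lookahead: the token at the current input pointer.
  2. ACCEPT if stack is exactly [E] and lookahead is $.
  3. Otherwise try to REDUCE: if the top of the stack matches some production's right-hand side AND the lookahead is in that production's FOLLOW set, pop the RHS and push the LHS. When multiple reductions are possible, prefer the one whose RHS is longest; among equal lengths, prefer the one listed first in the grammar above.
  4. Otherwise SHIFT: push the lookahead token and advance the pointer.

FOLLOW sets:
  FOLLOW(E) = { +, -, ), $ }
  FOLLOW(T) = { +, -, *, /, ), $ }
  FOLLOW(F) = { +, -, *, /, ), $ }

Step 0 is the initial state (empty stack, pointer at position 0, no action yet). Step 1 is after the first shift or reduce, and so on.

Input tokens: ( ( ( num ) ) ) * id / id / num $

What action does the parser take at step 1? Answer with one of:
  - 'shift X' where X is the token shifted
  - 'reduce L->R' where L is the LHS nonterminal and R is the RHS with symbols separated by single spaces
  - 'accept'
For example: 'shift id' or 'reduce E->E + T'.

Answer: shift (

Derivation:
Step 1: shift (. Stack=[(] ptr=1 lookahead=( remaining=[( ( num ) ) ) * id / id / num $]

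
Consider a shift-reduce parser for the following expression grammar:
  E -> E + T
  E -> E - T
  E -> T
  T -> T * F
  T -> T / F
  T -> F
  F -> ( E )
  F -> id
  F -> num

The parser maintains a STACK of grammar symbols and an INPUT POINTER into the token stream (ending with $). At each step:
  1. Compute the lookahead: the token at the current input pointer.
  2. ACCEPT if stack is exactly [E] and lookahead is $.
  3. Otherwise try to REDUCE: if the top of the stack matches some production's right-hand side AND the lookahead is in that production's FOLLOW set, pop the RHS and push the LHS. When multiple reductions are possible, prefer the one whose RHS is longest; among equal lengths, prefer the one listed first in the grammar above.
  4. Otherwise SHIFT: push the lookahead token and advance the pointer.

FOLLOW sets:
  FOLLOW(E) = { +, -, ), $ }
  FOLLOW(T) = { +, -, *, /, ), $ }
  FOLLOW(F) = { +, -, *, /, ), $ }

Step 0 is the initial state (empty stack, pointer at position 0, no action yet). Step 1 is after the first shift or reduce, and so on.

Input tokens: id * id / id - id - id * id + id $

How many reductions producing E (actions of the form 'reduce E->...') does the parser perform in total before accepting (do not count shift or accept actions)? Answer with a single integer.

Step 1: shift id. Stack=[id] ptr=1 lookahead=* remaining=[* id / id - id - id * id + id $]
Step 2: reduce F->id. Stack=[F] ptr=1 lookahead=* remaining=[* id / id - id - id * id + id $]
Step 3: reduce T->F. Stack=[T] ptr=1 lookahead=* remaining=[* id / id - id - id * id + id $]
Step 4: shift *. Stack=[T *] ptr=2 lookahead=id remaining=[id / id - id - id * id + id $]
Step 5: shift id. Stack=[T * id] ptr=3 lookahead=/ remaining=[/ id - id - id * id + id $]
Step 6: reduce F->id. Stack=[T * F] ptr=3 lookahead=/ remaining=[/ id - id - id * id + id $]
Step 7: reduce T->T * F. Stack=[T] ptr=3 lookahead=/ remaining=[/ id - id - id * id + id $]
Step 8: shift /. Stack=[T /] ptr=4 lookahead=id remaining=[id - id - id * id + id $]
Step 9: shift id. Stack=[T / id] ptr=5 lookahead=- remaining=[- id - id * id + id $]
Step 10: reduce F->id. Stack=[T / F] ptr=5 lookahead=- remaining=[- id - id * id + id $]
Step 11: reduce T->T / F. Stack=[T] ptr=5 lookahead=- remaining=[- id - id * id + id $]
Step 12: reduce E->T. Stack=[E] ptr=5 lookahead=- remaining=[- id - id * id + id $]
Step 13: shift -. Stack=[E -] ptr=6 lookahead=id remaining=[id - id * id + id $]
Step 14: shift id. Stack=[E - id] ptr=7 lookahead=- remaining=[- id * id + id $]
Step 15: reduce F->id. Stack=[E - F] ptr=7 lookahead=- remaining=[- id * id + id $]
Step 16: reduce T->F. Stack=[E - T] ptr=7 lookahead=- remaining=[- id * id + id $]
Step 17: reduce E->E - T. Stack=[E] ptr=7 lookahead=- remaining=[- id * id + id $]
Step 18: shift -. Stack=[E -] ptr=8 lookahead=id remaining=[id * id + id $]
Step 19: shift id. Stack=[E - id] ptr=9 lookahead=* remaining=[* id + id $]
Step 20: reduce F->id. Stack=[E - F] ptr=9 lookahead=* remaining=[* id + id $]
Step 21: reduce T->F. Stack=[E - T] ptr=9 lookahead=* remaining=[* id + id $]
Step 22: shift *. Stack=[E - T *] ptr=10 lookahead=id remaining=[id + id $]
Step 23: shift id. Stack=[E - T * id] ptr=11 lookahead=+ remaining=[+ id $]
Step 24: reduce F->id. Stack=[E - T * F] ptr=11 lookahead=+ remaining=[+ id $]
Step 25: reduce T->T * F. Stack=[E - T] ptr=11 lookahead=+ remaining=[+ id $]
Step 26: reduce E->E - T. Stack=[E] ptr=11 lookahead=+ remaining=[+ id $]
Step 27: shift +. Stack=[E +] ptr=12 lookahead=id remaining=[id $]
Step 28: shift id. Stack=[E + id] ptr=13 lookahead=$ remaining=[$]
Step 29: reduce F->id. Stack=[E + F] ptr=13 lookahead=$ remaining=[$]
Step 30: reduce T->F. Stack=[E + T] ptr=13 lookahead=$ remaining=[$]
Step 31: reduce E->E + T. Stack=[E] ptr=13 lookahead=$ remaining=[$]
Step 32: accept. Stack=[E] ptr=13 lookahead=$ remaining=[$]

Answer: 4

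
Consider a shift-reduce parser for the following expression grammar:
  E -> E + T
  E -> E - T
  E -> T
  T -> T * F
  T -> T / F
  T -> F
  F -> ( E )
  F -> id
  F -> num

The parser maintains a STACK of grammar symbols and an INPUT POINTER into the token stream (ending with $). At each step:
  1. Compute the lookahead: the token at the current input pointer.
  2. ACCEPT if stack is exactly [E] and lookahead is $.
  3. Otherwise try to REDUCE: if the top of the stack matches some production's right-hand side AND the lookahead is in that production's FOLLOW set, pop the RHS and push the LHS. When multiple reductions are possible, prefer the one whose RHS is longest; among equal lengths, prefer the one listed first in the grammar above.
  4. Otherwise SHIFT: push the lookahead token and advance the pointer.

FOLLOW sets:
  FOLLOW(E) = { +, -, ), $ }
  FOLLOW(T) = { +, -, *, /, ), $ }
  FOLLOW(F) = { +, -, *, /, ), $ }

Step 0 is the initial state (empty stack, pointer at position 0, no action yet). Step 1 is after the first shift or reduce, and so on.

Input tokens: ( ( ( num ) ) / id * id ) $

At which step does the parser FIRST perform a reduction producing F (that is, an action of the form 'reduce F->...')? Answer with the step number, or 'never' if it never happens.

Step 1: shift (. Stack=[(] ptr=1 lookahead=( remaining=[( ( num ) ) / id * id ) $]
Step 2: shift (. Stack=[( (] ptr=2 lookahead=( remaining=[( num ) ) / id * id ) $]
Step 3: shift (. Stack=[( ( (] ptr=3 lookahead=num remaining=[num ) ) / id * id ) $]
Step 4: shift num. Stack=[( ( ( num] ptr=4 lookahead=) remaining=[) ) / id * id ) $]
Step 5: reduce F->num. Stack=[( ( ( F] ptr=4 lookahead=) remaining=[) ) / id * id ) $]

Answer: 5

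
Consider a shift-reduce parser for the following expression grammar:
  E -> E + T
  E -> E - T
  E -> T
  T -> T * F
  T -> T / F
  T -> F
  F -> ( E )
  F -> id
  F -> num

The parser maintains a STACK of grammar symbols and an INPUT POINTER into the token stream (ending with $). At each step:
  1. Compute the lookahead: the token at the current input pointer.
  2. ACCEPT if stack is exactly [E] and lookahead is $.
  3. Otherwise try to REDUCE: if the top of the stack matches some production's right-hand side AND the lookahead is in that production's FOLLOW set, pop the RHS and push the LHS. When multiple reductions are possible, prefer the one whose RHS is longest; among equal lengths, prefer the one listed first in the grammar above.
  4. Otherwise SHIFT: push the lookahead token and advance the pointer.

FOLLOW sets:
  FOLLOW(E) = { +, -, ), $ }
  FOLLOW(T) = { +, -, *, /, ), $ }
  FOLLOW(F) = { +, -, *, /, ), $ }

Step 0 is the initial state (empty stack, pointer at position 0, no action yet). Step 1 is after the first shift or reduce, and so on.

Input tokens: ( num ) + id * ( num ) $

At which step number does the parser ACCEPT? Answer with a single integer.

Step 1: shift (. Stack=[(] ptr=1 lookahead=num remaining=[num ) + id * ( num ) $]
Step 2: shift num. Stack=[( num] ptr=2 lookahead=) remaining=[) + id * ( num ) $]
Step 3: reduce F->num. Stack=[( F] ptr=2 lookahead=) remaining=[) + id * ( num ) $]
Step 4: reduce T->F. Stack=[( T] ptr=2 lookahead=) remaining=[) + id * ( num ) $]
Step 5: reduce E->T. Stack=[( E] ptr=2 lookahead=) remaining=[) + id * ( num ) $]
Step 6: shift ). Stack=[( E )] ptr=3 lookahead=+ remaining=[+ id * ( num ) $]
Step 7: reduce F->( E ). Stack=[F] ptr=3 lookahead=+ remaining=[+ id * ( num ) $]
Step 8: reduce T->F. Stack=[T] ptr=3 lookahead=+ remaining=[+ id * ( num ) $]
Step 9: reduce E->T. Stack=[E] ptr=3 lookahead=+ remaining=[+ id * ( num ) $]
Step 10: shift +. Stack=[E +] ptr=4 lookahead=id remaining=[id * ( num ) $]
Step 11: shift id. Stack=[E + id] ptr=5 lookahead=* remaining=[* ( num ) $]
Step 12: reduce F->id. Stack=[E + F] ptr=5 lookahead=* remaining=[* ( num ) $]
Step 13: reduce T->F. Stack=[E + T] ptr=5 lookahead=* remaining=[* ( num ) $]
Step 14: shift *. Stack=[E + T *] ptr=6 lookahead=( remaining=[( num ) $]
Step 15: shift (. Stack=[E + T * (] ptr=7 lookahead=num remaining=[num ) $]
Step 16: shift num. Stack=[E + T * ( num] ptr=8 lookahead=) remaining=[) $]
Step 17: reduce F->num. Stack=[E + T * ( F] ptr=8 lookahead=) remaining=[) $]
Step 18: reduce T->F. Stack=[E + T * ( T] ptr=8 lookahead=) remaining=[) $]
Step 19: reduce E->T. Stack=[E + T * ( E] ptr=8 lookahead=) remaining=[) $]
Step 20: shift ). Stack=[E + T * ( E )] ptr=9 lookahead=$ remaining=[$]
Step 21: reduce F->( E ). Stack=[E + T * F] ptr=9 lookahead=$ remaining=[$]
Step 22: reduce T->T * F. Stack=[E + T] ptr=9 lookahead=$ remaining=[$]
Step 23: reduce E->E + T. Stack=[E] ptr=9 lookahead=$ remaining=[$]
Step 24: accept. Stack=[E] ptr=9 lookahead=$ remaining=[$]

Answer: 24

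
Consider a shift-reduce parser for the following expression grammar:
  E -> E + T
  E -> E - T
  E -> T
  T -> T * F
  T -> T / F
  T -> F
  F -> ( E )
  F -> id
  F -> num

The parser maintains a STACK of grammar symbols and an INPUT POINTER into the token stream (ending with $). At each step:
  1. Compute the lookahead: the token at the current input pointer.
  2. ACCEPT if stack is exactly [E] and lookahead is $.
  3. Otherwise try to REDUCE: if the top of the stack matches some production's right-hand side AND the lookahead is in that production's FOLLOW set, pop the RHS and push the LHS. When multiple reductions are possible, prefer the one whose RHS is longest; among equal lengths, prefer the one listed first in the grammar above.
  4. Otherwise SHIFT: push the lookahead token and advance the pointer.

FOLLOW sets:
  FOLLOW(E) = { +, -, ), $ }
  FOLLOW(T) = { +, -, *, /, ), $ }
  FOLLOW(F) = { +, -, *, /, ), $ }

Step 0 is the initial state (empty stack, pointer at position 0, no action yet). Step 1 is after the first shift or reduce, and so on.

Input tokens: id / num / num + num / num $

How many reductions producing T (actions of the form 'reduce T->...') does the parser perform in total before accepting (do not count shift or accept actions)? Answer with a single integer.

Answer: 5

Derivation:
Step 1: shift id. Stack=[id] ptr=1 lookahead=/ remaining=[/ num / num + num / num $]
Step 2: reduce F->id. Stack=[F] ptr=1 lookahead=/ remaining=[/ num / num + num / num $]
Step 3: reduce T->F. Stack=[T] ptr=1 lookahead=/ remaining=[/ num / num + num / num $]
Step 4: shift /. Stack=[T /] ptr=2 lookahead=num remaining=[num / num + num / num $]
Step 5: shift num. Stack=[T / num] ptr=3 lookahead=/ remaining=[/ num + num / num $]
Step 6: reduce F->num. Stack=[T / F] ptr=3 lookahead=/ remaining=[/ num + num / num $]
Step 7: reduce T->T / F. Stack=[T] ptr=3 lookahead=/ remaining=[/ num + num / num $]
Step 8: shift /. Stack=[T /] ptr=4 lookahead=num remaining=[num + num / num $]
Step 9: shift num. Stack=[T / num] ptr=5 lookahead=+ remaining=[+ num / num $]
Step 10: reduce F->num. Stack=[T / F] ptr=5 lookahead=+ remaining=[+ num / num $]
Step 11: reduce T->T / F. Stack=[T] ptr=5 lookahead=+ remaining=[+ num / num $]
Step 12: reduce E->T. Stack=[E] ptr=5 lookahead=+ remaining=[+ num / num $]
Step 13: shift +. Stack=[E +] ptr=6 lookahead=num remaining=[num / num $]
Step 14: shift num. Stack=[E + num] ptr=7 lookahead=/ remaining=[/ num $]
Step 15: reduce F->num. Stack=[E + F] ptr=7 lookahead=/ remaining=[/ num $]
Step 16: reduce T->F. Stack=[E + T] ptr=7 lookahead=/ remaining=[/ num $]
Step 17: shift /. Stack=[E + T /] ptr=8 lookahead=num remaining=[num $]
Step 18: shift num. Stack=[E + T / num] ptr=9 lookahead=$ remaining=[$]
Step 19: reduce F->num. Stack=[E + T / F] ptr=9 lookahead=$ remaining=[$]
Step 20: reduce T->T / F. Stack=[E + T] ptr=9 lookahead=$ remaining=[$]
Step 21: reduce E->E + T. Stack=[E] ptr=9 lookahead=$ remaining=[$]
Step 22: accept. Stack=[E] ptr=9 lookahead=$ remaining=[$]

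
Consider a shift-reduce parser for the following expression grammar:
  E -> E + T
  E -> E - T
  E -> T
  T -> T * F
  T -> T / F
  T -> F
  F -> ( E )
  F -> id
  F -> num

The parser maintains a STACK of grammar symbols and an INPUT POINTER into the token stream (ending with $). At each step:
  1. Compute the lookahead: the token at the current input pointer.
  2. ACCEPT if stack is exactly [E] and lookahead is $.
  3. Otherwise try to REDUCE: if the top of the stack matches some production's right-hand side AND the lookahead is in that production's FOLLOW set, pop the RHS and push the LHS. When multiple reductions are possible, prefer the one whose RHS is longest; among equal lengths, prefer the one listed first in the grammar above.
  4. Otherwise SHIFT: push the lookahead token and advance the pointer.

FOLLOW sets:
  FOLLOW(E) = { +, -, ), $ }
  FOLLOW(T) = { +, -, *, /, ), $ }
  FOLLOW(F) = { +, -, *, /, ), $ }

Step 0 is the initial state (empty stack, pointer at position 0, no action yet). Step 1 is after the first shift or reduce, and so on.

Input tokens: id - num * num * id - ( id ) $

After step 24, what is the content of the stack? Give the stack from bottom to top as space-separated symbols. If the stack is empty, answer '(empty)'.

Step 1: shift id. Stack=[id] ptr=1 lookahead=- remaining=[- num * num * id - ( id ) $]
Step 2: reduce F->id. Stack=[F] ptr=1 lookahead=- remaining=[- num * num * id - ( id ) $]
Step 3: reduce T->F. Stack=[T] ptr=1 lookahead=- remaining=[- num * num * id - ( id ) $]
Step 4: reduce E->T. Stack=[E] ptr=1 lookahead=- remaining=[- num * num * id - ( id ) $]
Step 5: shift -. Stack=[E -] ptr=2 lookahead=num remaining=[num * num * id - ( id ) $]
Step 6: shift num. Stack=[E - num] ptr=3 lookahead=* remaining=[* num * id - ( id ) $]
Step 7: reduce F->num. Stack=[E - F] ptr=3 lookahead=* remaining=[* num * id - ( id ) $]
Step 8: reduce T->F. Stack=[E - T] ptr=3 lookahead=* remaining=[* num * id - ( id ) $]
Step 9: shift *. Stack=[E - T *] ptr=4 lookahead=num remaining=[num * id - ( id ) $]
Step 10: shift num. Stack=[E - T * num] ptr=5 lookahead=* remaining=[* id - ( id ) $]
Step 11: reduce F->num. Stack=[E - T * F] ptr=5 lookahead=* remaining=[* id - ( id ) $]
Step 12: reduce T->T * F. Stack=[E - T] ptr=5 lookahead=* remaining=[* id - ( id ) $]
Step 13: shift *. Stack=[E - T *] ptr=6 lookahead=id remaining=[id - ( id ) $]
Step 14: shift id. Stack=[E - T * id] ptr=7 lookahead=- remaining=[- ( id ) $]
Step 15: reduce F->id. Stack=[E - T * F] ptr=7 lookahead=- remaining=[- ( id ) $]
Step 16: reduce T->T * F. Stack=[E - T] ptr=7 lookahead=- remaining=[- ( id ) $]
Step 17: reduce E->E - T. Stack=[E] ptr=7 lookahead=- remaining=[- ( id ) $]
Step 18: shift -. Stack=[E -] ptr=8 lookahead=( remaining=[( id ) $]
Step 19: shift (. Stack=[E - (] ptr=9 lookahead=id remaining=[id ) $]
Step 20: shift id. Stack=[E - ( id] ptr=10 lookahead=) remaining=[) $]
Step 21: reduce F->id. Stack=[E - ( F] ptr=10 lookahead=) remaining=[) $]
Step 22: reduce T->F. Stack=[E - ( T] ptr=10 lookahead=) remaining=[) $]
Step 23: reduce E->T. Stack=[E - ( E] ptr=10 lookahead=) remaining=[) $]
Step 24: shift ). Stack=[E - ( E )] ptr=11 lookahead=$ remaining=[$]

Answer: E - ( E )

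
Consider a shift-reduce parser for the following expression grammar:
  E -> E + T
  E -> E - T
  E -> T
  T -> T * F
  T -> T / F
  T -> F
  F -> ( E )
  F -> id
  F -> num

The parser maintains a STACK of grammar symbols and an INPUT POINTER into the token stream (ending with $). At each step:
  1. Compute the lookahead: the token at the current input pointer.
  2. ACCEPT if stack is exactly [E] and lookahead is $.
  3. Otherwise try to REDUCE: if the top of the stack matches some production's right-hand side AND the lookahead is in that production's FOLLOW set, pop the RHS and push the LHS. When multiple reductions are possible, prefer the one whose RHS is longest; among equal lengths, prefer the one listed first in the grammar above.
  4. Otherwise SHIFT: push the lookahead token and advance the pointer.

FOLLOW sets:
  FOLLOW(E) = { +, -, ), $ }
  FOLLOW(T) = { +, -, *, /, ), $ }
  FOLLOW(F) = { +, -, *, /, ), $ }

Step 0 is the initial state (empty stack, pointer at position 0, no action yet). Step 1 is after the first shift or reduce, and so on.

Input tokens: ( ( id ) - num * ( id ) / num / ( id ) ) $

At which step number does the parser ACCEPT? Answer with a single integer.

Step 1: shift (. Stack=[(] ptr=1 lookahead=( remaining=[( id ) - num * ( id ) / num / ( id ) ) $]
Step 2: shift (. Stack=[( (] ptr=2 lookahead=id remaining=[id ) - num * ( id ) / num / ( id ) ) $]
Step 3: shift id. Stack=[( ( id] ptr=3 lookahead=) remaining=[) - num * ( id ) / num / ( id ) ) $]
Step 4: reduce F->id. Stack=[( ( F] ptr=3 lookahead=) remaining=[) - num * ( id ) / num / ( id ) ) $]
Step 5: reduce T->F. Stack=[( ( T] ptr=3 lookahead=) remaining=[) - num * ( id ) / num / ( id ) ) $]
Step 6: reduce E->T. Stack=[( ( E] ptr=3 lookahead=) remaining=[) - num * ( id ) / num / ( id ) ) $]
Step 7: shift ). Stack=[( ( E )] ptr=4 lookahead=- remaining=[- num * ( id ) / num / ( id ) ) $]
Step 8: reduce F->( E ). Stack=[( F] ptr=4 lookahead=- remaining=[- num * ( id ) / num / ( id ) ) $]
Step 9: reduce T->F. Stack=[( T] ptr=4 lookahead=- remaining=[- num * ( id ) / num / ( id ) ) $]
Step 10: reduce E->T. Stack=[( E] ptr=4 lookahead=- remaining=[- num * ( id ) / num / ( id ) ) $]
Step 11: shift -. Stack=[( E -] ptr=5 lookahead=num remaining=[num * ( id ) / num / ( id ) ) $]
Step 12: shift num. Stack=[( E - num] ptr=6 lookahead=* remaining=[* ( id ) / num / ( id ) ) $]
Step 13: reduce F->num. Stack=[( E - F] ptr=6 lookahead=* remaining=[* ( id ) / num / ( id ) ) $]
Step 14: reduce T->F. Stack=[( E - T] ptr=6 lookahead=* remaining=[* ( id ) / num / ( id ) ) $]
Step 15: shift *. Stack=[( E - T *] ptr=7 lookahead=( remaining=[( id ) / num / ( id ) ) $]
Step 16: shift (. Stack=[( E - T * (] ptr=8 lookahead=id remaining=[id ) / num / ( id ) ) $]
Step 17: shift id. Stack=[( E - T * ( id] ptr=9 lookahead=) remaining=[) / num / ( id ) ) $]
Step 18: reduce F->id. Stack=[( E - T * ( F] ptr=9 lookahead=) remaining=[) / num / ( id ) ) $]
Step 19: reduce T->F. Stack=[( E - T * ( T] ptr=9 lookahead=) remaining=[) / num / ( id ) ) $]
Step 20: reduce E->T. Stack=[( E - T * ( E] ptr=9 lookahead=) remaining=[) / num / ( id ) ) $]
Step 21: shift ). Stack=[( E - T * ( E )] ptr=10 lookahead=/ remaining=[/ num / ( id ) ) $]
Step 22: reduce F->( E ). Stack=[( E - T * F] ptr=10 lookahead=/ remaining=[/ num / ( id ) ) $]
Step 23: reduce T->T * F. Stack=[( E - T] ptr=10 lookahead=/ remaining=[/ num / ( id ) ) $]
Step 24: shift /. Stack=[( E - T /] ptr=11 lookahead=num remaining=[num / ( id ) ) $]
Step 25: shift num. Stack=[( E - T / num] ptr=12 lookahead=/ remaining=[/ ( id ) ) $]
Step 26: reduce F->num. Stack=[( E - T / F] ptr=12 lookahead=/ remaining=[/ ( id ) ) $]
Step 27: reduce T->T / F. Stack=[( E - T] ptr=12 lookahead=/ remaining=[/ ( id ) ) $]
Step 28: shift /. Stack=[( E - T /] ptr=13 lookahead=( remaining=[( id ) ) $]
Step 29: shift (. Stack=[( E - T / (] ptr=14 lookahead=id remaining=[id ) ) $]
Step 30: shift id. Stack=[( E - T / ( id] ptr=15 lookahead=) remaining=[) ) $]
Step 31: reduce F->id. Stack=[( E - T / ( F] ptr=15 lookahead=) remaining=[) ) $]
Step 32: reduce T->F. Stack=[( E - T / ( T] ptr=15 lookahead=) remaining=[) ) $]
Step 33: reduce E->T. Stack=[( E - T / ( E] ptr=15 lookahead=) remaining=[) ) $]
Step 34: shift ). Stack=[( E - T / ( E )] ptr=16 lookahead=) remaining=[) $]
Step 35: reduce F->( E ). Stack=[( E - T / F] ptr=16 lookahead=) remaining=[) $]
Step 36: reduce T->T / F. Stack=[( E - T] ptr=16 lookahead=) remaining=[) $]
Step 37: reduce E->E - T. Stack=[( E] ptr=16 lookahead=) remaining=[) $]
Step 38: shift ). Stack=[( E )] ptr=17 lookahead=$ remaining=[$]
Step 39: reduce F->( E ). Stack=[F] ptr=17 lookahead=$ remaining=[$]
Step 40: reduce T->F. Stack=[T] ptr=17 lookahead=$ remaining=[$]
Step 41: reduce E->T. Stack=[E] ptr=17 lookahead=$ remaining=[$]
Step 42: accept. Stack=[E] ptr=17 lookahead=$ remaining=[$]

Answer: 42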